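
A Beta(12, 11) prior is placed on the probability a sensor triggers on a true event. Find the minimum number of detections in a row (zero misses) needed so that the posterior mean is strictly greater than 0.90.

k = 88

After k detections and 0 misses the posterior is Beta(12+k, 11), with mean (12+k)/(12+11+k).
Set (12+k)/(23+k) > 0.90 and solve: k > (0.90·23 − 12)/(1 − 0.90) = 87.000.
The smallest integer exceeding 87.000 is 88, and checking k=88: (100)/(111) = 0.9009 > 0.90.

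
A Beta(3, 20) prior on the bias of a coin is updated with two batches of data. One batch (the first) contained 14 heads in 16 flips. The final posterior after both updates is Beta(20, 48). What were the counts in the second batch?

3 heads and 26 tails

Because Beta–binomial updating is additive in the counts, the combined data contributed (α_post−α_prior, β_post−β_prior) successes and failures.
Total across both batches: 20−3=17 heads, 48−20=28 tails.
Subtract the first batch: 17−14=3 heads and 28−2=26 tails.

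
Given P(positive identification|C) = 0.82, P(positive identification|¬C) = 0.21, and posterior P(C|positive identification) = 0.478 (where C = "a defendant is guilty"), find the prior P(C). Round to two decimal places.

P(C) = 0.19

Bayes' rule in odds form gives O(C|E) = O(C)·[P(E|C)/P(E|¬C)], hence O(C) = O(C|E)/LR.
Posterior odds = 0.478/(1−0.478) = 0.9157. LR = 0.82/0.21 = 3.9048.
Prior odds = 0.9157/3.9048 = 0.2345, so P(C) = 0.2345/(1+0.2345) ≈ 0.19.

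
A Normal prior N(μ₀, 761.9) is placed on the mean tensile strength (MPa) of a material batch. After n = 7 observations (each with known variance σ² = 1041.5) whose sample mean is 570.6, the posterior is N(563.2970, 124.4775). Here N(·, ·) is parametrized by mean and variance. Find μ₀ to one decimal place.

μ₀ = 525.9

The posterior mean is a precision-weighted average: μ_n = (τ₀μ₀ + τ_data·x̄)/(τ₀+τ_data), with τ₀=1/σ₀² and τ_data=n/σ².
Here τ₀ = 1/761.9 = 0.001313 and τ_data = 7/1041.5 = 0.006721, so τ_n = 0.008034.
Rearranging for μ₀: μ₀ = (μ_n·τ_n − τ_data·x̄)/τ₀ = (563.2970·0.008034 − 0.006721·570.6) / 0.001313 = 0.690525/0.001313 ≈ 525.9.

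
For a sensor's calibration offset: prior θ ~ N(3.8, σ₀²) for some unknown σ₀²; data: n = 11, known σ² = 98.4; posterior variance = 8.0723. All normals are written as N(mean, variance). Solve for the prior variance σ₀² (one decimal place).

Posterior precision equals prior precision plus data precision: 1/σ_n² = 1/σ₀² + n/σ².
So 1/σ₀² = 1/8.0723 − 11/98.4 = 0.123880 − 0.111789 = 0.012091.
Hence σ₀² = 1/0.012091 ≈ 82.7.

σ₀² = 82.7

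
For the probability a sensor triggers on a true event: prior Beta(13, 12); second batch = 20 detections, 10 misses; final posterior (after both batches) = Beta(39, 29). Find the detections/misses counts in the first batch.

6 detections and 7 misses

Because Beta–binomial updating is additive in the counts, the combined data contributed (α_post−α_prior, β_post−β_prior) successes and failures.
Total across both batches: 39−13=26 detections, 29−12=17 misses.
Subtract the second batch: 26−20=6 detections and 17−10=7 misses.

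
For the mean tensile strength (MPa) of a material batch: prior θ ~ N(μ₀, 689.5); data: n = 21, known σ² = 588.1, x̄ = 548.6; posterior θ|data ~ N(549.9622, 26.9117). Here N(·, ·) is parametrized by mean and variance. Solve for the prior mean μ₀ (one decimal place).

With known observation variance, the Normal–Normal posterior has precision τ_n = τ₀ + n/σ² and mean μ_n = (τ₀μ₀ + (n/σ²)x̄)/τ_n.
Here τ₀ = 1/689.5 = 0.001450 and τ_data = 21/588.1 = 0.035708, so τ_n = 0.037158.
Rearranging for μ₀: μ₀ = (μ_n·τ_n − τ_data·x̄)/τ₀ = (549.9622·0.037158 − 0.035708·548.6) / 0.001450 = 0.846087/0.001450 ≈ 583.5.

μ₀ = 583.5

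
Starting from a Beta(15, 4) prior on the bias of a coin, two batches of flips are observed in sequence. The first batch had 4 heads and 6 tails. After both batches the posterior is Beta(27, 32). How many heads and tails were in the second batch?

8 heads and 22 tails

Sequential conjugate updates are equivalent to a single update on the pooled data, so total successes = posterior α − prior α and total failures = posterior β − prior β.
Total across both batches: 27−15=12 heads, 32−4=28 tails.
Subtract the first batch: 12−4=8 heads and 28−6=22 tails.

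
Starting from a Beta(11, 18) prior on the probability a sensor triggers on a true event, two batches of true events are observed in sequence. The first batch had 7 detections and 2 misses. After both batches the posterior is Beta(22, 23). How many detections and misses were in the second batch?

Because Beta–binomial updating is additive in the counts, the combined data contributed (α_post−α_prior, β_post−β_prior) successes and failures.
Total across both batches: 22−11=11 detections, 23−18=5 misses.
Subtract the first batch: 11−7=4 detections and 5−2=3 misses.

4 detections and 3 misses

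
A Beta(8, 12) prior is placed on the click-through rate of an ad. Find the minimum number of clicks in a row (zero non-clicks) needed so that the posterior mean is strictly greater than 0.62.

k = 12

After k clicks and 0 non-clicks the posterior is Beta(8+k, 12), with mean (8+k)/(8+12+k).
Set (8+k)/(20+k) > 0.62 and solve: k > (0.62·20 − 8)/(1 − 0.62) = 11.579.
The smallest integer exceeding 11.579 is 12.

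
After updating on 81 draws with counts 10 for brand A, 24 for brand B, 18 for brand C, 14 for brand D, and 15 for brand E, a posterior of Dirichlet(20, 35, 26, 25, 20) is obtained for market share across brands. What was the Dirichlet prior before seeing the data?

Dirichlet(10, 11, 8, 11, 5)

For a Dirichlet(α) prior with multinomial counts c, the posterior is Dirichlet(α + c) componentwise.
Subtract each count from the matching posterior parameter: 20−10=10, 35−24=11, 26−18=8, 25−14=11, 20−15=5.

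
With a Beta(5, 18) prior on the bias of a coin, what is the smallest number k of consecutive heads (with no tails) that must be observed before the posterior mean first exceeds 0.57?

After k heads and 0 tails the posterior is Beta(5+k, 18), with mean (5+k)/(5+18+k).
Set (5+k)/(23+k) > 0.57 and solve: k > (0.57·23 − 5)/(1 − 0.57) = 18.860.
The smallest integer exceeding 18.860 is 19, and checking k=19: (24)/(42) = 0.5714 > 0.57.

k = 19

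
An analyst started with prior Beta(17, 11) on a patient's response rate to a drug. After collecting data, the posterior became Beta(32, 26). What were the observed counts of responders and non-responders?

15 responders and 15 non-responders

A Beta(α, β) prior with s successes and f failures in binomial data gives a Beta(α+s, β+f) posterior.
So s = 32 − 17 = 15 and f = 26 − 11 = 15.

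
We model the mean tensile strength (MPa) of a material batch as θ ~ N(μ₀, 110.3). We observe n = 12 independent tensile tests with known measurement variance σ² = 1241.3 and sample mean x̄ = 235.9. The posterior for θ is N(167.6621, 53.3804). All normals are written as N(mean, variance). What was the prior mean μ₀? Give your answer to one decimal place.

The posterior mean is a precision-weighted average: μ_n = (τ₀μ₀ + τ_data·x̄)/(τ₀+τ_data), with τ₀=1/σ₀² and τ_data=n/σ².
Here τ₀ = 1/110.3 = 0.009066 and τ_data = 12/1241.3 = 0.009667, so τ_n = 0.018733.
Rearranging for μ₀: μ₀ = (μ_n·τ_n − τ_data·x̄)/τ₀ = (167.6621·0.018733 − 0.009667·235.9) / 0.009066 = 0.860369/0.009066 ≈ 94.9.

μ₀ = 94.9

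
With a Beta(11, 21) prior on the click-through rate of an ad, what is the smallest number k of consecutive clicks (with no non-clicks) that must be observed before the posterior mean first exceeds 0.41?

After k clicks and 0 non-clicks the posterior is Beta(11+k, 21), with mean (11+k)/(11+21+k).
Set (11+k)/(32+k) > 0.41 and solve: k > (0.41·32 − 11)/(1 − 0.41) = 3.593.
The smallest integer exceeding 3.593 is 4.

k = 4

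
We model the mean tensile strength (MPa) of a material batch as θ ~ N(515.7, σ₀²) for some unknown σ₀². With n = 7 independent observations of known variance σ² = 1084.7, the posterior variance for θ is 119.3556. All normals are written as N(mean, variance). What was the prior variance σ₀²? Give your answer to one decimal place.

For the Normal–Normal model with known σ², precisions add: τ_n = τ₀ + n/σ².
So 1/σ₀² = 1/119.3556 − 7/1084.7 = 0.008378 − 0.006453 = 0.001925.
Hence σ₀² = 1/0.001925 ≈ 519.5.

σ₀² = 519.5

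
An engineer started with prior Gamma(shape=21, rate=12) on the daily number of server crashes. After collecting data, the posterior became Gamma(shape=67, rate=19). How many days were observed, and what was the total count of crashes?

n = 7 days with total 46 crashes

A Gamma(α, β) prior (rate parametrization) on a Poisson rate with n observations summing to S gives posterior Gamma(α+S, β+n).
Matching: Σxᵢ = 67 − 21 = 46 and n = 19 − 12 = 7.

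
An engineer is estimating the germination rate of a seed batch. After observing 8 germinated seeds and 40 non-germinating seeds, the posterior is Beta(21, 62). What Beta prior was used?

A Beta(α, β) prior with s successes and f failures in binomial data gives a Beta(α+s, β+f) posterior.
So α = 21 − 8 = 13 and β = 62 − 40 = 22.

Beta(13, 22)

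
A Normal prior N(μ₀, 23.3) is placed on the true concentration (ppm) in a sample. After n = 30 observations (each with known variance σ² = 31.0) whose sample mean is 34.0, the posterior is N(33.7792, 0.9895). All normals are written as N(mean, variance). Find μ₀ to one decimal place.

μ₀ = 28.8

The posterior mean is a precision-weighted average: μ_n = (τ₀μ₀ + τ_data·x̄)/(τ₀+τ_data), with τ₀=1/σ₀² and τ_data=n/σ².
Here τ₀ = 1/23.3 = 0.042918 and τ_data = 30/31.0 = 0.967742, so τ_n = 1.010660.
Rearranging for μ₀: μ₀ = (μ_n·τ_n − τ_data·x̄)/τ₀ = (33.7792·1.010660 − 0.967742·34.0) / 0.042918 = 1.236058/0.042918 ≈ 28.8.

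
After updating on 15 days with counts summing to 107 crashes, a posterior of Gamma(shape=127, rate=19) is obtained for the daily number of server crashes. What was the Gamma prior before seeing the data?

Gamma(shape=20, rate=4)

A Gamma(α, β) prior (rate parametrization) on a Poisson rate with n observations summing to S gives posterior Gamma(α+S, β+n).
So α = 127 − 107 = 20 and β = 19 − 15 = 4.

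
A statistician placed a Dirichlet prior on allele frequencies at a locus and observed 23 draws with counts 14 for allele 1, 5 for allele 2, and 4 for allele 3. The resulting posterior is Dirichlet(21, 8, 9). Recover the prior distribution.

For a Dirichlet(α) prior with multinomial counts c, the posterior is Dirichlet(α + c) componentwise.
Subtract each count from the matching posterior parameter: 21−14=7, 8−5=3, 9−4=5.

Dirichlet(7, 3, 5)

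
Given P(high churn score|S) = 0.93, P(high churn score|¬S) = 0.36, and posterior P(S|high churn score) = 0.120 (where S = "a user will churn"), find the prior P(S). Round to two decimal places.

P(S) = 0.05

In odds form, posterior odds = prior odds × likelihood ratio, so prior odds = posterior odds ÷ LR.
Posterior odds = 0.120/(1−0.120) = 0.1364. LR = 0.93/0.36 = 2.5833.
Prior odds = 0.1364/2.5833 = 0.0528, so P(S) = 0.0528/(1+0.0528) ≈ 0.05.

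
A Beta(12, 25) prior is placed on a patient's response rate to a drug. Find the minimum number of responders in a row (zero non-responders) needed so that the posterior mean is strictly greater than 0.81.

k = 95

After k responders and 0 non-responders the posterior is Beta(12+k, 25), with mean (12+k)/(12+25+k).
Set (12+k)/(37+k) > 0.81 and solve: k > (0.81·37 − 12)/(1 − 0.81) = 94.579.
The smallest integer exceeding 94.579 is 95.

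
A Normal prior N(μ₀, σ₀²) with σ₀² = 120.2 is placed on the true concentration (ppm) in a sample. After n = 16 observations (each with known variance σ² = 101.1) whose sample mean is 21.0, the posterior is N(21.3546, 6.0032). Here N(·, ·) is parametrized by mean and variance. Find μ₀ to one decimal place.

With known observation variance, the Normal–Normal posterior has precision τ_n = τ₀ + n/σ² and mean μ_n = (τ₀μ₀ + (n/σ²)x̄)/τ_n.
Here τ₀ = 1/120.2 = 0.008319 and τ_data = 16/101.1 = 0.158259, so τ_n = 0.166578.
Rearranging for μ₀: μ₀ = (μ_n·τ_n − τ_data·x̄)/τ₀ = (21.3546·0.166578 − 0.158259·21.0) / 0.008319 = 0.233768/0.008319 ≈ 28.1.

μ₀ = 28.1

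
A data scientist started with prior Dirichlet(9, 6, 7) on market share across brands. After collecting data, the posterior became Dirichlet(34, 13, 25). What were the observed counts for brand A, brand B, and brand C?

For a Dirichlet(α) prior with multinomial counts c, the posterior is Dirichlet(α + c) componentwise.
Counts are posterior − prior componentwise: 34−9=25, 13−6=7, 25−7=18.

counts (25, 7, 18)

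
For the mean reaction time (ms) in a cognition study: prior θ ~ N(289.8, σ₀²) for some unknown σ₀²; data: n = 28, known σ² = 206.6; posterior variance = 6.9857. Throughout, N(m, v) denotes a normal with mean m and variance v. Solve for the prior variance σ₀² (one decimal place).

For the Normal–Normal model with known σ², precisions add: τ_n = τ₀ + n/σ².
So 1/σ₀² = 1/6.9857 − 28/206.6 = 0.143150 − 0.135528 = 0.007622.
Hence σ₀² = 1/0.007622 ≈ 131.2.

σ₀² = 131.2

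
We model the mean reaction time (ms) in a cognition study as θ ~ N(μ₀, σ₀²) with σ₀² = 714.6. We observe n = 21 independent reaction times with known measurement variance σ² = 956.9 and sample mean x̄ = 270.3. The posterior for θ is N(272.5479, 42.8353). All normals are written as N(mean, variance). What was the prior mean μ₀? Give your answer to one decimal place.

The posterior mean is a precision-weighted average: μ_n = (τ₀μ₀ + τ_data·x̄)/(τ₀+τ_data), with τ₀=1/σ₀² and τ_data=n/σ².
Here τ₀ = 1/714.6 = 0.001399 and τ_data = 21/956.9 = 0.021946, so τ_n = 0.023345.
Rearranging for μ₀: μ₀ = (μ_n·τ_n − τ_data·x̄)/τ₀ = (272.5479·0.023345 − 0.021946·270.3) / 0.001399 = 0.430627/0.001399 ≈ 307.8.

μ₀ = 307.8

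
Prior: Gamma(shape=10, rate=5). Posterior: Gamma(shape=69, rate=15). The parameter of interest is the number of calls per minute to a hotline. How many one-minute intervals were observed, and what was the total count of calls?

A Gamma(α, β) prior (rate parametrization) on a Poisson rate with n observations summing to S gives posterior Gamma(α+S, β+n).
Matching: Σxᵢ = 69 − 10 = 59 and n = 15 − 5 = 10.

n = 10 one-minute intervals with total 59 calls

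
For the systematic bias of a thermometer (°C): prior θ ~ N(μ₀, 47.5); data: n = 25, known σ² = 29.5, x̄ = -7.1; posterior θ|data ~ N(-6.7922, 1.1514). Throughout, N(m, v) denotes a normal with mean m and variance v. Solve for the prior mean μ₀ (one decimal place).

With known observation variance, the Normal–Normal posterior has precision τ_n = τ₀ + n/σ² and mean μ_n = (τ₀μ₀ + (n/σ²)x̄)/τ_n.
Here τ₀ = 1/47.5 = 0.021053 and τ_data = 25/29.5 = 0.847458, so τ_n = 0.868511.
Rearranging for μ₀: μ₀ = (μ_n·τ_n − τ_data·x̄)/τ₀ = (-6.7922·0.868511 − 0.847458·-7.1) / 0.021053 = 0.117851/0.021053 ≈ 5.6.

μ₀ = 5.6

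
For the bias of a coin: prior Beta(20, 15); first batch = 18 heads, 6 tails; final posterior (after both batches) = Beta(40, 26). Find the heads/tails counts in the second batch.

2 heads and 5 tails

Sequential conjugate updates are equivalent to a single update on the pooled data, so total successes = posterior α − prior α and total failures = posterior β − prior β.
Total across both batches: 40−20=20 heads, 26−15=11 tails.
Subtract the first batch: 20−18=2 heads and 11−6=5 tails.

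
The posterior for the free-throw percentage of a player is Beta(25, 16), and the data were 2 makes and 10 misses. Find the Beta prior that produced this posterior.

Beta(23, 6)

A Beta(a, b) prior with s successes and f failures in binomial data gives a Beta(a+s, b+f) posterior.
So a = 25 − 2 = 23 and b = 16 − 10 = 6.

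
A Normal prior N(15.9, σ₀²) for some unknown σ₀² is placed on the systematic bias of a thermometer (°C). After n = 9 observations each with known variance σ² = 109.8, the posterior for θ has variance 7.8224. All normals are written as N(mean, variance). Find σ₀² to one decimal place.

Posterior precision equals prior precision plus data precision: 1/σ_n² = 1/σ₀² + n/σ².
So 1/σ₀² = 1/7.8224 − 9/109.8 = 0.127838 − 0.081967 = 0.045871.
Hence σ₀² = 1/0.045871 ≈ 21.8.

σ₀² = 21.8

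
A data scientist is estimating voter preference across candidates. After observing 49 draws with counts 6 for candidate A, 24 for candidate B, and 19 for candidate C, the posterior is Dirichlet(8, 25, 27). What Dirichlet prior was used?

Dirichlet(2, 1, 8)

For a Dirichlet(α) prior with multinomial counts c, the posterior is Dirichlet(α + c) componentwise.
Subtract each count from the matching posterior parameter: 8−6=2, 25−24=1, 27−19=8.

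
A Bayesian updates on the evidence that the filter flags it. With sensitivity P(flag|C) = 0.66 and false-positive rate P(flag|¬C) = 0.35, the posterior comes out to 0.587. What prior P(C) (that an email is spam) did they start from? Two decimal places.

Bayes' rule in odds form gives O(C|E) = O(C)·[P(E|C)/P(E|¬C)], hence O(C) = O(C|E)/LR.
Posterior odds = 0.587/(1−0.587) = 1.4213. LR = 0.66/0.35 = 1.8857.
Prior odds = 1.4213/1.8857 = 0.7537, so P(C) = 0.7537/(1+0.7537) ≈ 0.43.

P(C) = 0.43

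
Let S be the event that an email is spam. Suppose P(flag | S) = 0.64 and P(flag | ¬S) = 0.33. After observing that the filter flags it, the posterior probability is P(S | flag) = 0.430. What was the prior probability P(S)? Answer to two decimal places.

Bayes' rule in odds form gives O(S|E) = O(S)·[P(E|S)/P(E|¬S)], hence O(S) = O(S|E)/LR.
Posterior odds = 0.430/(1−0.430) = 0.7544. LR = 0.64/0.33 = 1.9394.
Prior odds = 0.7544/1.9394 = 0.3890, so P(S) = 0.3890/(1+0.3890) ≈ 0.28.

P(S) = 0.28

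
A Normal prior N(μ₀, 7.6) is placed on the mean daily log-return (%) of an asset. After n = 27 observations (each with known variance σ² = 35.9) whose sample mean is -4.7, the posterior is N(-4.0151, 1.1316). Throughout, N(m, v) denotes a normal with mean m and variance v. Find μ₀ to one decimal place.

μ₀ = -0.1

With known observation variance, the Normal–Normal posterior has precision τ_n = τ₀ + n/σ² and mean μ_n = (τ₀μ₀ + (n/σ²)x̄)/τ_n.
Here τ₀ = 1/7.6 = 0.131579 and τ_data = 27/35.9 = 0.752089, so τ_n = 0.883668.
Rearranging for μ₀: μ₀ = (μ_n·τ_n − τ_data·x̄)/τ₀ = (-4.0151·0.883668 − 0.752089·-4.7) / 0.131579 = -0.013197/0.131579 ≈ -0.1.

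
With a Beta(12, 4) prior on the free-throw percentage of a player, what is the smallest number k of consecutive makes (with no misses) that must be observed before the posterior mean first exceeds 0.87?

k = 15

After k makes and 0 misses the posterior is Beta(12+k, 4), with mean (12+k)/(12+4+k).
Set (12+k)/(16+k) > 0.87 and solve: k > (0.87·16 − 12)/(1 − 0.87) = 14.769.
The smallest integer exceeding 14.769 is 15.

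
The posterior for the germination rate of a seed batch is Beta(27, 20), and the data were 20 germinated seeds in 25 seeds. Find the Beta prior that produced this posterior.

Beta(7, 15)

Beta is conjugate to the binomial likelihood: posterior = Beta(α+s, β+f).
So α = 27 − 20 = 7 and β = 20 − 5 = 15.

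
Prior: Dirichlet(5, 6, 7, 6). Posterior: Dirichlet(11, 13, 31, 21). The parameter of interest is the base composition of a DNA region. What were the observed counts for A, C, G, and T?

counts (6, 7, 24, 15)

For a Dirichlet(α) prior with multinomial counts c, the posterior is Dirichlet(α + c) componentwise.
Counts are posterior − prior componentwise: 11−5=6, 13−6=7, 31−7=24, 21−6=15.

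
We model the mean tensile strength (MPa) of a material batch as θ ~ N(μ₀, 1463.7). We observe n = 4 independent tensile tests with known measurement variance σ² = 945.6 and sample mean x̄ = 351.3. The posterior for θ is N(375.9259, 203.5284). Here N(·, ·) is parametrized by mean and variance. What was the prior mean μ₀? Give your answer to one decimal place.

With known observation variance, the Normal–Normal posterior has precision τ_n = τ₀ + n/σ² and mean μ_n = (τ₀μ₀ + (n/σ²)x̄)/τ_n.
Here τ₀ = 1/1463.7 = 0.000683 and τ_data = 4/945.6 = 0.004230, so τ_n = 0.004913.
Rearranging for μ₀: μ₀ = (μ_n·τ_n − τ_data·x̄)/τ₀ = (375.9259·0.004913 − 0.004230·351.3) / 0.000683 = 0.360925/0.000683 ≈ 528.4.

μ₀ = 528.4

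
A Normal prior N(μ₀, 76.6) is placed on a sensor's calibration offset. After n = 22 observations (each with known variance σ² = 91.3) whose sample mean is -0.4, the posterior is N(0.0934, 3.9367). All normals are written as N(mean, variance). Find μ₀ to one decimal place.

With known observation variance, the Normal–Normal posterior has precision τ_n = τ₀ + n/σ² and mean μ_n = (τ₀μ₀ + (n/σ²)x̄)/τ_n.
Here τ₀ = 1/76.6 = 0.013055 and τ_data = 22/91.3 = 0.240964, so τ_n = 0.254019.
Rearranging for μ₀: μ₀ = (μ_n·τ_n − τ_data·x̄)/τ₀ = (0.0934·0.254019 − 0.240964·-0.4) / 0.013055 = 0.120111/0.013055 ≈ 9.2.

μ₀ = 9.2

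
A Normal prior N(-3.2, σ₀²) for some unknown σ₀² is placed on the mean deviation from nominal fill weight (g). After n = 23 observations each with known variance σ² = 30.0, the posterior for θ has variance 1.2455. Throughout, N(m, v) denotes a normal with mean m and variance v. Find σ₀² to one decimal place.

Posterior precision equals prior precision plus data precision: 1/σ_n² = 1/σ₀² + n/σ².
So 1/σ₀² = 1/1.2455 − 23/30.0 = 0.802890 − 0.766667 = 0.036223.
Hence σ₀² = 1/0.036223 ≈ 27.6.

σ₀² = 27.6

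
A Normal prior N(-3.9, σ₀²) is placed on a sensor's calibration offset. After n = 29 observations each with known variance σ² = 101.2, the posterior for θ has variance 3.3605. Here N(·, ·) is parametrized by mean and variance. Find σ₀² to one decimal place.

Posterior precision equals prior precision plus data precision: 1/σ_n² = 1/σ₀² + n/σ².
So 1/σ₀² = 1/3.3605 − 29/101.2 = 0.297575 − 0.286561 = 0.011014.
Hence σ₀² = 1/0.011014 ≈ 90.8.

σ₀² = 90.8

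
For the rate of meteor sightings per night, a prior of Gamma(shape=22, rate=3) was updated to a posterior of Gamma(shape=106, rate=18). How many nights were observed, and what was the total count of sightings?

n = 15 nights with total 84 sightings

A Gamma(α, β) prior (rate parametrization) on a Poisson rate with n observations summing to S gives posterior Gamma(α+S, β+n).
Matching: Σxᵢ = 106 − 22 = 84 and n = 18 − 3 = 15.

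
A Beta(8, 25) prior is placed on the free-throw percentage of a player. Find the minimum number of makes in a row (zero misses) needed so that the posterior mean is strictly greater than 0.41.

After k makes and 0 misses the posterior is Beta(8+k, 25), with mean (8+k)/(8+25+k).
Set (8+k)/(33+k) > 0.41 and solve: k > (0.41·33 − 8)/(1 − 0.41) = 9.373.
The smallest integer exceeding 9.373 is 10, and checking k=10: (18)/(43) = 0.4186 > 0.41.

k = 10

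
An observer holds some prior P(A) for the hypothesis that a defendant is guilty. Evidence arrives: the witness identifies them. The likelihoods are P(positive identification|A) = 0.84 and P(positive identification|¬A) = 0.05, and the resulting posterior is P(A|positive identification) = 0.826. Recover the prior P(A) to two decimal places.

P(A) = 0.22

Bayes' rule in odds form gives O(A|E) = O(A)·[P(E|A)/P(E|¬A)], hence O(A) = O(A|E)/LR.
Posterior odds = 0.826/(1−0.826) = 4.7471. LR = 0.84/0.05 = 16.8000.
Prior odds = 4.7471/16.8000 = 0.2826, so P(A) = 0.2826/(1+0.2826) ≈ 0.22.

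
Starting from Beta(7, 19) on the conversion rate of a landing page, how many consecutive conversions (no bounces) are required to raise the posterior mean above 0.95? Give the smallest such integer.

k = 355

After k conversions and 0 bounces the posterior is Beta(7+k, 19), with mean (7+k)/(7+19+k).
Set (7+k)/(26+k) > 0.95 and solve: k > (0.95·26 − 7)/(1 − 0.95) = 354.000.
The smallest integer exceeding 354.000 is 355, and checking k=355: (362)/(381) = 0.9501 > 0.95.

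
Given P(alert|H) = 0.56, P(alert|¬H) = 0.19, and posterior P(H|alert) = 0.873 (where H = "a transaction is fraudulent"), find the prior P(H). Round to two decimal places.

P(H) = 0.70

Bayes' rule in odds form gives O(H|E) = O(H)·[P(E|H)/P(E|¬H)], hence O(H) = O(H|E)/LR.
Posterior odds = 0.873/(1−0.873) = 6.8740. LR = 0.56/0.19 = 2.9474.
Prior odds = 6.8740/2.9474 = 2.3322, so P(H) = 2.3322/(1+2.3322) ≈ 0.70.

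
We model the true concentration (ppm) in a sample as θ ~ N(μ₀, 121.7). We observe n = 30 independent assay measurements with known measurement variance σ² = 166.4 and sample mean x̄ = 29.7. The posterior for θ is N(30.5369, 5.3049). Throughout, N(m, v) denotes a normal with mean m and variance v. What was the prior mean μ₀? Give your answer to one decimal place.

The posterior mean is a precision-weighted average: μ_n = (τ₀μ₀ + τ_data·x̄)/(τ₀+τ_data), with τ₀=1/σ₀² and τ_data=n/σ².
Here τ₀ = 1/121.7 = 0.008217 and τ_data = 30/166.4 = 0.180288, so τ_n = 0.188505.
Rearranging for μ₀: μ₀ = (μ_n·τ_n − τ_data·x̄)/τ₀ = (30.5369·0.188505 − 0.180288·29.7) / 0.008217 = 0.401805/0.008217 ≈ 48.9.

μ₀ = 48.9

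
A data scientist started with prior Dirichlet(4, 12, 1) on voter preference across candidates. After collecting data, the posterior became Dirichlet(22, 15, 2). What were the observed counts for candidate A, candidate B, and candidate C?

counts (18, 3, 1)

For a Dirichlet(α) prior with multinomial counts c, the posterior is Dirichlet(α + c) componentwise.
Counts are posterior − prior componentwise: 22−4=18, 15−12=3, 2−1=1.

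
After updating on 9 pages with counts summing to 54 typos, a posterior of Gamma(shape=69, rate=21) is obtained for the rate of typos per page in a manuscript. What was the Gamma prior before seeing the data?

Gamma–Poisson conjugacy: posterior shape = α + Σxᵢ, posterior rate = β + n.
So α = 69 − 54 = 15 and β = 21 − 9 = 12.

Gamma(shape=15, rate=12)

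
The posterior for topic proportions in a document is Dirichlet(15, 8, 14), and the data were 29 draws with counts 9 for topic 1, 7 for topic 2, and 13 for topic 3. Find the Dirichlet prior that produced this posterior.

For a Dirichlet(α) prior with multinomial counts c, the posterior is Dirichlet(α + c) componentwise.
Subtract each count from the matching posterior parameter: 15−9=6, 8−7=1, 14−13=1.

Dirichlet(6, 1, 1)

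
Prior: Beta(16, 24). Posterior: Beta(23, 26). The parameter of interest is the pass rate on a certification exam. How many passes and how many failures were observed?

7 passes and 2 failures

Under Beta–binomial conjugacy the posterior parameters are (α+s, β+f).
Match parameters: s=23−16=7, f=26−24=2.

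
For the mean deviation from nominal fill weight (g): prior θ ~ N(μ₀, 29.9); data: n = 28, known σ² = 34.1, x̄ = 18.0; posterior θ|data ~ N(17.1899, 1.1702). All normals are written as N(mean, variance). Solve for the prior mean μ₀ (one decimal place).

μ₀ = -2.7

The posterior mean is a precision-weighted average: μ_n = (τ₀μ₀ + τ_data·x̄)/(τ₀+τ_data), with τ₀=1/σ₀² and τ_data=n/σ².
Here τ₀ = 1/29.9 = 0.033445 and τ_data = 28/34.1 = 0.821114, so τ_n = 0.854559.
Rearranging for μ₀: μ₀ = (μ_n·τ_n − τ_data·x̄)/τ₀ = (17.1899·0.854559 − 0.821114·18.0) / 0.033445 = -0.090268/0.033445 ≈ -2.7.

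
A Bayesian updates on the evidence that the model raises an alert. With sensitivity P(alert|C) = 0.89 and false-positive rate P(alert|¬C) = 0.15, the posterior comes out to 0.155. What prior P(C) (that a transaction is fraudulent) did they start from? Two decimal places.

Bayes' rule in odds form gives O(C|E) = O(C)·[P(E|C)/P(E|¬C)], hence O(C) = O(C|E)/LR.
Posterior odds = 0.155/(1−0.155) = 0.1834. LR = 0.89/0.15 = 5.9333.
Prior odds = 0.1834/5.9333 = 0.0309, so P(C) = 0.0309/(1+0.0309) ≈ 0.03.

P(C) = 0.03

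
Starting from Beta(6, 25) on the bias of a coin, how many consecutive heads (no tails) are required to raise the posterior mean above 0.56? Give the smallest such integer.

k = 26

After k heads and 0 tails the posterior is Beta(6+k, 25), with mean (6+k)/(6+25+k).
Set (6+k)/(31+k) > 0.56 and solve: k > (0.56·31 − 6)/(1 − 0.56) = 25.818.
The smallest integer exceeding 25.818 is 26.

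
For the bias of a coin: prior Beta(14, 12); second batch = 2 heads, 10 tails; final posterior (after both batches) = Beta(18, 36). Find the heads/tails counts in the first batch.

Because Beta–binomial updating is additive in the counts, the combined data contributed (α_post−α_prior, β_post−β_prior) successes and failures.
Total across both batches: 18−14=4 heads, 36−12=24 tails.
Subtract the second batch: 4−2=2 heads and 24−10=14 tails.

2 heads and 14 tails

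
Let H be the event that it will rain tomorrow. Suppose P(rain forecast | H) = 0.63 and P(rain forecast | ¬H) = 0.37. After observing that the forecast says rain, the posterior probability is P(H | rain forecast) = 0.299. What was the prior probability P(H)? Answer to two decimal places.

P(H) = 0.20

Bayes' rule in odds form gives O(H|E) = O(H)·[P(E|H)/P(E|¬H)], hence O(H) = O(H|E)/LR.
Posterior odds = 0.299/(1−0.299) = 0.4265. LR = 0.63/0.37 = 1.7027.
Prior odds = 0.4265/1.7027 = 0.2505, so P(H) = 0.2505/(1+0.2505) ≈ 0.20.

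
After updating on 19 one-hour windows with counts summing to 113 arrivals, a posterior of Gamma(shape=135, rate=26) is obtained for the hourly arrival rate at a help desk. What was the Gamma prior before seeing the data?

Gamma(shape=22, rate=7)

A Gamma(α, β) prior (rate parametrization) on a Poisson rate with n observations summing to S gives posterior Gamma(α+S, β+n).
So α = 135 − 113 = 22 and β = 26 − 19 = 7.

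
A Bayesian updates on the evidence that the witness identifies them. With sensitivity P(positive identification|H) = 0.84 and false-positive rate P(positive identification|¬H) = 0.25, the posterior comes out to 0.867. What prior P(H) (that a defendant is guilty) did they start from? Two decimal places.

Bayes' rule in odds form gives O(H|E) = O(H)·[P(E|H)/P(E|¬H)], hence O(H) = O(H|E)/LR.
Posterior odds = 0.867/(1−0.867) = 6.5188. LR = 0.84/0.25 = 3.3600.
Prior odds = 6.5188/3.3600 = 1.9401, so P(H) = 1.9401/(1+1.9401) ≈ 0.66.

P(H) = 0.66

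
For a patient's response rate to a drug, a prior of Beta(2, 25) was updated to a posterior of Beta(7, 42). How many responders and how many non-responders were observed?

A Beta(α, β) prior with s successes and f failures in binomial data gives a Beta(α+s, β+f) posterior.
So s = 7 − 2 = 5 and f = 42 − 25 = 17.

5 responders and 17 non-responders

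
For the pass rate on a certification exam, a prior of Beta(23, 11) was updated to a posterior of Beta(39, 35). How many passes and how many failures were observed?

Beta is conjugate to the binomial likelihood: posterior = Beta(α+s, β+f).
Match parameters: s=39−23=16, f=35−11=24.

16 passes and 24 failures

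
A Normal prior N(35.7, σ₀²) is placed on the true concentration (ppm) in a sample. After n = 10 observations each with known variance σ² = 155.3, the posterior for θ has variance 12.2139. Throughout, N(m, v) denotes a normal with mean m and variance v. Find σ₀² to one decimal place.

σ₀² = 57.2

Posterior precision equals prior precision plus data precision: 1/σ_n² = 1/σ₀² + n/σ².
So 1/σ₀² = 1/12.2139 − 10/155.3 = 0.081874 − 0.064392 = 0.017482.
Hence σ₀² = 1/0.017482 ≈ 57.2.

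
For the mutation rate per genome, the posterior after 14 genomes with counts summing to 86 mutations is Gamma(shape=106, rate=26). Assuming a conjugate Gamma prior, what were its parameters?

Gamma(shape=20, rate=12)

Gamma–Poisson conjugacy: posterior shape = α + Σxᵢ, posterior rate = β + n.
So α = 106 − 86 = 20 and β = 26 − 14 = 12.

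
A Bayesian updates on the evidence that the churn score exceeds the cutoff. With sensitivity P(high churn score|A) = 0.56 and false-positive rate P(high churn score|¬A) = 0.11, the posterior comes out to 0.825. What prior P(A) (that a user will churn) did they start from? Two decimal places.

P(A) = 0.48

Bayes' rule in odds form gives O(A|E) = O(A)·[P(E|A)/P(E|¬A)], hence O(A) = O(A|E)/LR.
Posterior odds = 0.825/(1−0.825) = 4.7143. LR = 0.56/0.11 = 5.0909.
Prior odds = 4.7143/5.0909 = 0.9260, so P(A) = 0.9260/(1+0.9260) ≈ 0.48.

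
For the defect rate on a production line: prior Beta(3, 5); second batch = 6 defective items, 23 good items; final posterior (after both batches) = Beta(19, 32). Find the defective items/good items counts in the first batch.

Sequential conjugate updates are equivalent to a single update on the pooled data, so total successes = posterior α − prior α and total failures = posterior β − prior β.
Total across both batches: 19−3=16 defective items, 32−5=27 good items.
Subtract the second batch: 16−6=10 defective items and 27−23=4 good items.

10 defective items and 4 good items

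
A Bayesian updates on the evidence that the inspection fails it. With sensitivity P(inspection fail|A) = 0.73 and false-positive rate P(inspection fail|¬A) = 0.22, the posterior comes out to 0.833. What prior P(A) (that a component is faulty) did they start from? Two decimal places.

In odds form, posterior odds = prior odds × likelihood ratio, so prior odds = posterior odds ÷ LR.
Posterior odds = 0.833/(1−0.833) = 4.9880. LR = 0.73/0.22 = 3.3182.
Prior odds = 4.9880/3.3182 = 1.5032, so P(A) = 1.5032/(1+1.5032) ≈ 0.60.

P(A) = 0.60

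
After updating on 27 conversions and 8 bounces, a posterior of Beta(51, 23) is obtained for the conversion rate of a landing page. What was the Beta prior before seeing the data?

Under Beta–binomial conjugacy the posterior parameters are (α+s, β+f).
So α = 51 − 27 = 24 and β = 23 − 8 = 15.

Beta(24, 15)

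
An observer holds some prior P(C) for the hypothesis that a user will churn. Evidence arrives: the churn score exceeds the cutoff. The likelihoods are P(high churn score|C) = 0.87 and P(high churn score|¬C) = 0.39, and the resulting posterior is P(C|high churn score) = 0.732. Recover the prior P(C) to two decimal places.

In odds form, posterior odds = prior odds × likelihood ratio, so prior odds = posterior odds ÷ LR.
Posterior odds = 0.732/(1−0.732) = 2.7313. LR = 0.87/0.39 = 2.2308.
Prior odds = 2.7313/2.2308 = 1.2244, so P(C) = 1.2244/(1+1.2244) ≈ 0.55.

P(C) = 0.55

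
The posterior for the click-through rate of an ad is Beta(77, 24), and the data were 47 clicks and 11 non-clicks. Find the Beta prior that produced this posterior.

Beta(30, 13)

Beta is conjugate to the binomial likelihood: posterior = Beta(α+s, β+f).
Subtract the data counts: 77−47=30, 24−11=13.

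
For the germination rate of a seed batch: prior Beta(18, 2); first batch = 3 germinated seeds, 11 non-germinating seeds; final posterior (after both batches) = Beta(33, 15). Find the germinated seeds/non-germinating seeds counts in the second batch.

12 germinated seeds and 2 non-germinating seeds

Sequential conjugate updates are equivalent to a single update on the pooled data, so total successes = posterior α − prior α and total failures = posterior β − prior β.
Total across both batches: 33−18=15 germinated seeds, 15−2=13 non-germinating seeds.
Subtract the first batch: 15−3=12 germinated seeds and 13−11=2 non-germinating seeds.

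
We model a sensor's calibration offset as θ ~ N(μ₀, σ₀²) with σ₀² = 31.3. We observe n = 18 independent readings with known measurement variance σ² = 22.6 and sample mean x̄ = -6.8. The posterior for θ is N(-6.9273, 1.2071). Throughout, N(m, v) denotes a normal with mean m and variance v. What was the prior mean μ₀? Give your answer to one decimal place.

μ₀ = -10.1

The posterior mean is a precision-weighted average: μ_n = (τ₀μ₀ + τ_data·x̄)/(τ₀+τ_data), with τ₀=1/σ₀² and τ_data=n/σ².
Here τ₀ = 1/31.3 = 0.031949 and τ_data = 18/22.6 = 0.796460, so τ_n = 0.828409.
Rearranging for μ₀: μ₀ = (μ_n·τ_n − τ_data·x̄)/τ₀ = (-6.9273·0.828409 − 0.796460·-6.8) / 0.031949 = -0.322710/0.031949 ≈ -10.1.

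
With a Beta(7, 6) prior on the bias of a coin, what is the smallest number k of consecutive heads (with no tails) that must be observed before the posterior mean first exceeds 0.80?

After k heads and 0 tails the posterior is Beta(7+k, 6), with mean (7+k)/(7+6+k).
Set (7+k)/(13+k) > 0.80 and solve: k > (0.80·13 − 7)/(1 − 0.80) = 17.000.
The smallest integer exceeding 17.000 is 18.

k = 18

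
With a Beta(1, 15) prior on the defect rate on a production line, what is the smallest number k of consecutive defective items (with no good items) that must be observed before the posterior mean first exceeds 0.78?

k = 53

After k defective items and 0 good items the posterior is Beta(1+k, 15), with mean (1+k)/(1+15+k).
Set (1+k)/(16+k) > 0.78 and solve: k > (0.78·16 − 1)/(1 − 0.78) = 52.182.
The smallest integer exceeding 52.182 is 53, and checking k=53: (54)/(69) = 0.7826 > 0.78.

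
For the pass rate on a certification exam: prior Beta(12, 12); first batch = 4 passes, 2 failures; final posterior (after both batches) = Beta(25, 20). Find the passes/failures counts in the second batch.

9 passes and 6 failures

Sequential conjugate updates are equivalent to a single update on the pooled data, so total successes = posterior α − prior α and total failures = posterior β − prior β.
Total across both batches: 25−12=13 passes, 20−12=8 failures.
Subtract the first batch: 13−4=9 passes and 8−2=6 failures.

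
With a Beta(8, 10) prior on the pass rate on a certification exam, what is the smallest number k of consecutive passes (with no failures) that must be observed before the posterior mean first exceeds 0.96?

k = 233

After k passes and 0 failures the posterior is Beta(8+k, 10), with mean (8+k)/(8+10+k).
Set (8+k)/(18+k) > 0.96 and solve: k > (0.96·18 − 8)/(1 − 0.96) = 232.000.
The smallest integer exceeding 232.000 is 233.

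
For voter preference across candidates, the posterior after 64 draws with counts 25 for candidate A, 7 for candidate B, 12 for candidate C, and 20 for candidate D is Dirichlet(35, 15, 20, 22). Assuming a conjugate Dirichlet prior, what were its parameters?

Dirichlet(10, 8, 8, 2)

For a Dirichlet(α) prior with multinomial counts c, the posterior is Dirichlet(α + c) componentwise.
Subtract each count from the matching posterior parameter: 35−25=10, 15−7=8, 20−12=8, 22−20=2.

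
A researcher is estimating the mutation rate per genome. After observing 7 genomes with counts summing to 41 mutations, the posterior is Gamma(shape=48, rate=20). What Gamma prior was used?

Gamma(shape=7, rate=13)

A Gamma(α, β) prior (rate parametrization) on a Poisson rate with n observations summing to S gives posterior Gamma(α+S, β+n).
So α = 48 − 41 = 7 and β = 20 − 7 = 13.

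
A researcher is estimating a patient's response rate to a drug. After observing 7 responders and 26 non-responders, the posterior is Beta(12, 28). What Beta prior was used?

Beta(5, 2)

Beta is conjugate to the binomial likelihood: posterior = Beta(a+s, b+f).
Subtract the data counts: 12−7=5, 28−26=2.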